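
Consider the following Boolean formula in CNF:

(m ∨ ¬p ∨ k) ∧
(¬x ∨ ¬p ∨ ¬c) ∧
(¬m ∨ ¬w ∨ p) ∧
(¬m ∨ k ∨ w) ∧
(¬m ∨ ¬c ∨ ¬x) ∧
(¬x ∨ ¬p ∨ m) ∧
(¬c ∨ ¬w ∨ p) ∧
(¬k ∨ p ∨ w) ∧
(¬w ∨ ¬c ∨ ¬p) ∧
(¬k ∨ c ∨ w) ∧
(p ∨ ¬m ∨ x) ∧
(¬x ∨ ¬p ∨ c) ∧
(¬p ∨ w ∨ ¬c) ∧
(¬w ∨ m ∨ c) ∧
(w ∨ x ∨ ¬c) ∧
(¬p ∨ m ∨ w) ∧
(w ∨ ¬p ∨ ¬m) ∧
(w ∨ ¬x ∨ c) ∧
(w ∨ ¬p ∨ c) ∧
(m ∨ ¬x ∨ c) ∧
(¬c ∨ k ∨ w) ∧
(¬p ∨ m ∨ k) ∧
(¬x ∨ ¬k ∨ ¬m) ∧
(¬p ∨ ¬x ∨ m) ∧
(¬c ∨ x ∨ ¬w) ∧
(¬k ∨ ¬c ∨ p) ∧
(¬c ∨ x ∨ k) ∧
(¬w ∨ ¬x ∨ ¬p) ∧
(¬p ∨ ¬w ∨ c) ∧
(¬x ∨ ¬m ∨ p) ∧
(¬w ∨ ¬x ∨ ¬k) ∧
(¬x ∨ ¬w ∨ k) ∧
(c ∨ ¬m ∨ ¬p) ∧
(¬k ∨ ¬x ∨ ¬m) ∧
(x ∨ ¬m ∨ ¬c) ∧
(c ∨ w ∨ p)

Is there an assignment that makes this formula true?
No

No, the formula is not satisfiable.

No assignment of truth values to the variables can make all 36 clauses true simultaneously.

The formula is UNSAT (unsatisfiable).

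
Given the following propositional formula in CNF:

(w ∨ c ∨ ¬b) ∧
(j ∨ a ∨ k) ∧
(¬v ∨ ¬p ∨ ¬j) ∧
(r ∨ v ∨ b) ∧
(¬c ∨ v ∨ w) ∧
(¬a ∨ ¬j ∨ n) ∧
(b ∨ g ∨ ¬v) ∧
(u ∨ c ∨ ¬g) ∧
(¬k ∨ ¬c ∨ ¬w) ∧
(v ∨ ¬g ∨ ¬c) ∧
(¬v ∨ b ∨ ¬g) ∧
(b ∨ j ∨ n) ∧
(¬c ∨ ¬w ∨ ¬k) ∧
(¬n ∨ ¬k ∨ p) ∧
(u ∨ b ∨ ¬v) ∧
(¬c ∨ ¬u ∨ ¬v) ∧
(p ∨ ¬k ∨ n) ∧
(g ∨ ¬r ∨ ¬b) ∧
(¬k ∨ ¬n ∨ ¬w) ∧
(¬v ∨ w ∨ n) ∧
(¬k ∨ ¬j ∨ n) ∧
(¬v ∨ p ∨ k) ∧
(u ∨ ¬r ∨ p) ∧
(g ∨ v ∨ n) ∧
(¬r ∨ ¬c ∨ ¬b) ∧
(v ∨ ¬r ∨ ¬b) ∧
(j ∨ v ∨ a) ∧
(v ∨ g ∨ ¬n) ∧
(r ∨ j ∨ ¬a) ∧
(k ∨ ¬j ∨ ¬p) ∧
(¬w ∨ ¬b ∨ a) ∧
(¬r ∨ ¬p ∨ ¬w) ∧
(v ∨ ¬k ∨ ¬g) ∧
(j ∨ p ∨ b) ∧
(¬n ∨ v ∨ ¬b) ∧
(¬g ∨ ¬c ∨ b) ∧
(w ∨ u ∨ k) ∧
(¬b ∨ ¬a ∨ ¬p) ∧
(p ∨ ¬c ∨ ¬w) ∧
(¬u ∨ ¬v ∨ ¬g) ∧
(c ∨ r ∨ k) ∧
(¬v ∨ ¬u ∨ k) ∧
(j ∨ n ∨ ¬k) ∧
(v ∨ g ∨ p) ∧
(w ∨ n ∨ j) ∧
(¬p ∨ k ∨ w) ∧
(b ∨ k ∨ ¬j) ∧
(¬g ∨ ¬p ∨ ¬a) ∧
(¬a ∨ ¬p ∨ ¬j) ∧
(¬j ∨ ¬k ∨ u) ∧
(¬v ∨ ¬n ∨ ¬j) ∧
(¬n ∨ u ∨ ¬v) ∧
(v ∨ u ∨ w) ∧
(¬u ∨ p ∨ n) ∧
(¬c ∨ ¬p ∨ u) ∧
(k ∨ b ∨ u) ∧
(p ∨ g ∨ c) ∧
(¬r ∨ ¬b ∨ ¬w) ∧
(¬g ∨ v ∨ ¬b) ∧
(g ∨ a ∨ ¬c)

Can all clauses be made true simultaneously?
No

No, the formula is not satisfiable.

No assignment of truth values to the variables can make all 60 clauses true simultaneously.

The formula is UNSAT (unsatisfiable).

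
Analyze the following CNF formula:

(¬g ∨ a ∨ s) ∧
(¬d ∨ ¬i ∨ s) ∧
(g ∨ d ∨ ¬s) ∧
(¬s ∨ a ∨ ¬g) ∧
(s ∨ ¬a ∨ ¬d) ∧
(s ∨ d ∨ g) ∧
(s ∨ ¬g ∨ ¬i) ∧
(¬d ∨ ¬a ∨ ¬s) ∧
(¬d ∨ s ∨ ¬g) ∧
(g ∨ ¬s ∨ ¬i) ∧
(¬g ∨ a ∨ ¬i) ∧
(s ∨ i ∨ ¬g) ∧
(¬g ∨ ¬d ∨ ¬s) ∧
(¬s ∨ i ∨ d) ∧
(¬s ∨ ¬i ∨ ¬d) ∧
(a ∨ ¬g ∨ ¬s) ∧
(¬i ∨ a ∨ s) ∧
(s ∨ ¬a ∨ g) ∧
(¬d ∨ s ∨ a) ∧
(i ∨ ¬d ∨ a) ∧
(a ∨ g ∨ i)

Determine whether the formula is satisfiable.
Yes

Yes, the formula is satisfiable.

One satisfying assignment is: a=True, s=True, d=False, g=True, i=True

Verification: With this assignment, all 21 clauses evaluate to true.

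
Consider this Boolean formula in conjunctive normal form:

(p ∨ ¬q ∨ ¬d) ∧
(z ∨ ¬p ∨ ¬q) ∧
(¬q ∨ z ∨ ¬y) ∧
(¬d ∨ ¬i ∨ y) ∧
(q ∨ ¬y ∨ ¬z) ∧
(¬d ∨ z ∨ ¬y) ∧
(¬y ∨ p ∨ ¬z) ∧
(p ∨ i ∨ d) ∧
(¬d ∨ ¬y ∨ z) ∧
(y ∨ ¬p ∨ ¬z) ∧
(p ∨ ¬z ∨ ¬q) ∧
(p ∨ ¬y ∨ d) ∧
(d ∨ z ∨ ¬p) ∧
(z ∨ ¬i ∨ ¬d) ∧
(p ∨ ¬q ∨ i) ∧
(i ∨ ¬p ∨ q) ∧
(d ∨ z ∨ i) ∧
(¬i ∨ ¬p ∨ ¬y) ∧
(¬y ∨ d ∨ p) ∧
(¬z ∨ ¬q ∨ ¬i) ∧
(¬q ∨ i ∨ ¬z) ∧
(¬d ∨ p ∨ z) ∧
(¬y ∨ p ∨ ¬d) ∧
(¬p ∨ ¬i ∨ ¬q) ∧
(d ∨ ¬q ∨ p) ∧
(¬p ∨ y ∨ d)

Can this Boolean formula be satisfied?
Yes

Yes, the formula is satisfiable.

One satisfying assignment is: z=True, q=False, d=True, p=False, y=False, i=False

Verification: With this assignment, all 26 clauses evaluate to true.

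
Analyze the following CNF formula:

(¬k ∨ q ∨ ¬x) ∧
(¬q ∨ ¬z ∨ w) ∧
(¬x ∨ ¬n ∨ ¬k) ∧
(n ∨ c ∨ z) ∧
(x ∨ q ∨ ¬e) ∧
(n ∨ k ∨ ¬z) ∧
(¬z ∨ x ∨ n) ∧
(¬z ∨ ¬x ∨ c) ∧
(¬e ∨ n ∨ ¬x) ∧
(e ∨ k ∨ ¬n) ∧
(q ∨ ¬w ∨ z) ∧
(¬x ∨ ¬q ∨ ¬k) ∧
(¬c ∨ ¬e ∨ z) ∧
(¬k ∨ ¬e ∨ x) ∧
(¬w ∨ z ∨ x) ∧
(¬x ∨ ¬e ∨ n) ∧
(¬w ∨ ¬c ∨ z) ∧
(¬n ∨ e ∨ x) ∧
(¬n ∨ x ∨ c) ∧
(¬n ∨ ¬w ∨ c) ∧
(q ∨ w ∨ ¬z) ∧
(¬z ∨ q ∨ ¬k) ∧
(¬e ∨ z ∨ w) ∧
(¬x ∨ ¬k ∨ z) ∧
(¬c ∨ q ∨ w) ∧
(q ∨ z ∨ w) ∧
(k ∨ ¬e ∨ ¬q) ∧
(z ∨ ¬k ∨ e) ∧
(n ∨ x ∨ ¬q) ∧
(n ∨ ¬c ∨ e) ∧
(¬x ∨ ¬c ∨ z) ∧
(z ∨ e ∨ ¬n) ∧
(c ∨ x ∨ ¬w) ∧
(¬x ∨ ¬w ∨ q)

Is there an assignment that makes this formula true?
No

No, the formula is not satisfiable.

No assignment of truth values to the variables can make all 34 clauses true simultaneously.

The formula is UNSAT (unsatisfiable).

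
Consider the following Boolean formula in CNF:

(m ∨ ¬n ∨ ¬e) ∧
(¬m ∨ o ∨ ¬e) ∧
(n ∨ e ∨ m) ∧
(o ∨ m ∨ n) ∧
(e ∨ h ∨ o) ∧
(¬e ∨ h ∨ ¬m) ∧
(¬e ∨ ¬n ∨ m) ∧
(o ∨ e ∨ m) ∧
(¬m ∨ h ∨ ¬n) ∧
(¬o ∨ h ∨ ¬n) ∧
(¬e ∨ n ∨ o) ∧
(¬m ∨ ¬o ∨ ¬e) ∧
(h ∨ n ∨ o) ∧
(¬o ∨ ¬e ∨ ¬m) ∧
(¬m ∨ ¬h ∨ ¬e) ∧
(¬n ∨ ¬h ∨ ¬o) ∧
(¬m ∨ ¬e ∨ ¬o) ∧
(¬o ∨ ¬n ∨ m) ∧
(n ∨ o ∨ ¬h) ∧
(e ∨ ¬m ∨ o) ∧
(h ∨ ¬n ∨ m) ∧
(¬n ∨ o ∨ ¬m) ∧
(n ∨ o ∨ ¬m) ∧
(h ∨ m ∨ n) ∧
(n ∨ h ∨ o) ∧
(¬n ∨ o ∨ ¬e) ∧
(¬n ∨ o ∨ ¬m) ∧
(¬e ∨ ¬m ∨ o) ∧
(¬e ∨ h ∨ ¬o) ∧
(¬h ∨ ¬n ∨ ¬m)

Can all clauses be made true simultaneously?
Yes

Yes, the formula is satisfiable.

One satisfying assignment is: h=False, o=True, m=True, e=False, n=False

Verification: With this assignment, all 30 clauses evaluate to true.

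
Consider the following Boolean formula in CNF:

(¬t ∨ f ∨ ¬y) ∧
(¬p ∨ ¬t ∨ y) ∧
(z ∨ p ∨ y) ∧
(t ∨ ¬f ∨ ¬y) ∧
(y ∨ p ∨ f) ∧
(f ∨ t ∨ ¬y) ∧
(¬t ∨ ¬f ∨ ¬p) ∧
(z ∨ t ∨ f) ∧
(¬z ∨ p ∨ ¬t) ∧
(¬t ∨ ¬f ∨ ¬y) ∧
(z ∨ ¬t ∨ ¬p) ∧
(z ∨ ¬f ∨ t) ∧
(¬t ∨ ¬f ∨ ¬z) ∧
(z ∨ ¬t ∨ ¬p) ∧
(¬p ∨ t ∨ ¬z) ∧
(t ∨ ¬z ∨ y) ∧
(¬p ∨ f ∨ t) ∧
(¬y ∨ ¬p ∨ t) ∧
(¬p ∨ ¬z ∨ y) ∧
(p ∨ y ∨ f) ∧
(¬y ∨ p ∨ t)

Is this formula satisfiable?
No

No, the formula is not satisfiable.

No assignment of truth values to the variables can make all 21 clauses true simultaneously.

The formula is UNSAT (unsatisfiable).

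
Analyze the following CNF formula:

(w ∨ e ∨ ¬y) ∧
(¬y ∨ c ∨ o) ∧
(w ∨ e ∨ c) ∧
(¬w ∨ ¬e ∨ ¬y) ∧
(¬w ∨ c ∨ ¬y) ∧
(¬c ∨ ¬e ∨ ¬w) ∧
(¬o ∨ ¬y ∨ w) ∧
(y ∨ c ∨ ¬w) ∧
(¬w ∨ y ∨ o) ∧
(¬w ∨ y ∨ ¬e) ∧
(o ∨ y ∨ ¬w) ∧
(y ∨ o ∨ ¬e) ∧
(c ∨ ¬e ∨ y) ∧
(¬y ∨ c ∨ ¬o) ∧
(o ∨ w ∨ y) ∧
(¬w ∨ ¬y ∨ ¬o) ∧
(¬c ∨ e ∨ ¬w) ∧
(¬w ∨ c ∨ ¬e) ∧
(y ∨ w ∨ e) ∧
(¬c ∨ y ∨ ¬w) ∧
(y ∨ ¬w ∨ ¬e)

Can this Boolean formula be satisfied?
Yes

Yes, the formula is satisfiable.

One satisfying assignment is: o=True, y=False, e=True, c=True, w=False

Verification: With this assignment, all 21 clauses evaluate to true.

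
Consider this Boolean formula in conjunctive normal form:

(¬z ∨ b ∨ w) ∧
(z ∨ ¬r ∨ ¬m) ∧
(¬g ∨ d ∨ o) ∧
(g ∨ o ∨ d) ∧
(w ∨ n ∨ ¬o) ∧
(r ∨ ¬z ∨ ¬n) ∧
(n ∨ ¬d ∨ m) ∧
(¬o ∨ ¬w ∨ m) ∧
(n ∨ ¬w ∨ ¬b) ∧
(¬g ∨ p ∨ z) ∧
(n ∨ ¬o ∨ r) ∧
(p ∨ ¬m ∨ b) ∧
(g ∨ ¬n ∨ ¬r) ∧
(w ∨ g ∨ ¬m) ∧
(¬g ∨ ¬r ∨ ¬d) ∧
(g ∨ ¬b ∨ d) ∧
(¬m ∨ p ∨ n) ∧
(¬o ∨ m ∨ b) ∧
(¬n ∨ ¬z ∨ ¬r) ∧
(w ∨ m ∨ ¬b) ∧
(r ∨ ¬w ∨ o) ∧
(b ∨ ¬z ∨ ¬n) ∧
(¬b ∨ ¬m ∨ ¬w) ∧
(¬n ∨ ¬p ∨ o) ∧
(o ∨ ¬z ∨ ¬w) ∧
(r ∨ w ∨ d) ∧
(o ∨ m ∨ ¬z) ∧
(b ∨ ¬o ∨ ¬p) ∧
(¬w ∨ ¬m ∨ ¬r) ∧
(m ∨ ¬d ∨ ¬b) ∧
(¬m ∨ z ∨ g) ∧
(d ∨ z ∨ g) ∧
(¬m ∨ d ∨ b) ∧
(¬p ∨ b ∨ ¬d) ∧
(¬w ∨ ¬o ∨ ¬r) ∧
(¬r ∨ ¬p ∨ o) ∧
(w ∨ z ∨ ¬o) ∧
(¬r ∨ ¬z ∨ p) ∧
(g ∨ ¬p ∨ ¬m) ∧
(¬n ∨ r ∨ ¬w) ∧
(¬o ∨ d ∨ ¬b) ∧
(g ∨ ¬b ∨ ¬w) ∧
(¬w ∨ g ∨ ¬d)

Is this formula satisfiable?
Yes

Yes, the formula is satisfiable.

One satisfying assignment is: m=False, r=False, n=True, z=False, g=False, p=False, o=False, d=True, w=False, b=False

Verification: With this assignment, all 43 clauses evaluate to true.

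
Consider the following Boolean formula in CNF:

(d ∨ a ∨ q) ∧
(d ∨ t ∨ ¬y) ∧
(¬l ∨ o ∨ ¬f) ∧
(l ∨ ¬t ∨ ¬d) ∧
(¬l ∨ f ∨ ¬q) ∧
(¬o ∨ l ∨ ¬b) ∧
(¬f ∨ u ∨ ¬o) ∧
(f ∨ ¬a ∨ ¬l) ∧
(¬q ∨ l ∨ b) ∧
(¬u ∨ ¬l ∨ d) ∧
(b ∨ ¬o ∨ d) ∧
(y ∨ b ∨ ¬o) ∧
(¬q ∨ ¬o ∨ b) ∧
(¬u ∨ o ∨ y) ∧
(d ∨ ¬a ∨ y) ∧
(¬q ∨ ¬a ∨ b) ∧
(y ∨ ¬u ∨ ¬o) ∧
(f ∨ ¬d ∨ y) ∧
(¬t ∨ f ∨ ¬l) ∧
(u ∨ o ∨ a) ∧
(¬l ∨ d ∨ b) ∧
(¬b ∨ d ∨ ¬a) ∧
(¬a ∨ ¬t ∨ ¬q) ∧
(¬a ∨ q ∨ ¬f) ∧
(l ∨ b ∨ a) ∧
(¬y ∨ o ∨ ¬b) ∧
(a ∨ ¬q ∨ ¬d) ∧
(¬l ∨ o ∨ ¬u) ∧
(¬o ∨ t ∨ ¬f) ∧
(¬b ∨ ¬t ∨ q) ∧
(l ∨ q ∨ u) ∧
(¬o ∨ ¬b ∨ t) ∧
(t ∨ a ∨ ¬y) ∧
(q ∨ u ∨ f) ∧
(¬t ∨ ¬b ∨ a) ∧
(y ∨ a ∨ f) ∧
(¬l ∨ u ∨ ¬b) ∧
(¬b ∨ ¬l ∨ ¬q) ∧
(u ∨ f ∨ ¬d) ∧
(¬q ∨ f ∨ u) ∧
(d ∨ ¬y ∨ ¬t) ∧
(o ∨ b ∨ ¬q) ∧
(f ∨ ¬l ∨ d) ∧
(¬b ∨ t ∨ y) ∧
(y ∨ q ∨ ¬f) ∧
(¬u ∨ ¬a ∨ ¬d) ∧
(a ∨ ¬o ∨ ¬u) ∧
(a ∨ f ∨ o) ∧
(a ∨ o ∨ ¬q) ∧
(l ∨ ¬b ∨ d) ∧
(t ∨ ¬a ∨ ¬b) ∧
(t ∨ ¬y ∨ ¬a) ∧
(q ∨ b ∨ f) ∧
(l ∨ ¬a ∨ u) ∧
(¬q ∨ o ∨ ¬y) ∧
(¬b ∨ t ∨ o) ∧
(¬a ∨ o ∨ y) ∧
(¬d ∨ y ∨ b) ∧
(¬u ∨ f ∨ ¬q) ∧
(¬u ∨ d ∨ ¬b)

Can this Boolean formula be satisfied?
No

No, the formula is not satisfiable.

No assignment of truth values to the variables can make all 60 clauses true simultaneously.

The formula is UNSAT (unsatisfiable).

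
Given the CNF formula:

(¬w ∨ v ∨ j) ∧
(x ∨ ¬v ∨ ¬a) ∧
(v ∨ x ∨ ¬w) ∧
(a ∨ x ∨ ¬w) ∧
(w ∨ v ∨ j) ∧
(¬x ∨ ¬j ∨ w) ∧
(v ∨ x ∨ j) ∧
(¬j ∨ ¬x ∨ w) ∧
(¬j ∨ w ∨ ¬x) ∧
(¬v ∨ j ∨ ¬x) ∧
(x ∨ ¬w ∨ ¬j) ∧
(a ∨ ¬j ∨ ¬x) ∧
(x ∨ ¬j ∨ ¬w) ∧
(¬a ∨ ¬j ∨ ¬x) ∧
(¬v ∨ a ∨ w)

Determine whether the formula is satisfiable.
Yes

Yes, the formula is satisfiable.

One satisfying assignment is: v=False, j=True, a=False, x=False, w=False

Verification: With this assignment, all 15 clauses evaluate to true.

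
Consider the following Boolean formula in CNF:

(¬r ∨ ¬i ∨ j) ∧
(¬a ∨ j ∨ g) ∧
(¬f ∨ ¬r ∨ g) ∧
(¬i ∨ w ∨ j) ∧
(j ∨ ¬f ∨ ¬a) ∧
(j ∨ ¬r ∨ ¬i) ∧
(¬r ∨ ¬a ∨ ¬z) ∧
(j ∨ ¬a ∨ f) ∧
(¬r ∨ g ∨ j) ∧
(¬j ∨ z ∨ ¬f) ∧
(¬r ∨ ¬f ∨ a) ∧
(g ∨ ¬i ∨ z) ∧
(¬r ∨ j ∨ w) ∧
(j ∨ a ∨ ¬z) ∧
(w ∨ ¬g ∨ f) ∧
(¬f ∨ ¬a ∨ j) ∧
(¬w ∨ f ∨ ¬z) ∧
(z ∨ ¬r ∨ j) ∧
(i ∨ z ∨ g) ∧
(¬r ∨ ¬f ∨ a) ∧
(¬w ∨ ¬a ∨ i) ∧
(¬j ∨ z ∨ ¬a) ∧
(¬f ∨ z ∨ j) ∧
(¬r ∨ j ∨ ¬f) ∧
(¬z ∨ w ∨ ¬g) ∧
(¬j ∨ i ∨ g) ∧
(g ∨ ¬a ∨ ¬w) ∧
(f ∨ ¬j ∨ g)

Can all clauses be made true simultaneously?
Yes

Yes, the formula is satisfiable.

One satisfying assignment is: f=False, j=False, w=True, a=False, g=True, z=False, r=False, i=False

Verification: With this assignment, all 28 clauses evaluate to true.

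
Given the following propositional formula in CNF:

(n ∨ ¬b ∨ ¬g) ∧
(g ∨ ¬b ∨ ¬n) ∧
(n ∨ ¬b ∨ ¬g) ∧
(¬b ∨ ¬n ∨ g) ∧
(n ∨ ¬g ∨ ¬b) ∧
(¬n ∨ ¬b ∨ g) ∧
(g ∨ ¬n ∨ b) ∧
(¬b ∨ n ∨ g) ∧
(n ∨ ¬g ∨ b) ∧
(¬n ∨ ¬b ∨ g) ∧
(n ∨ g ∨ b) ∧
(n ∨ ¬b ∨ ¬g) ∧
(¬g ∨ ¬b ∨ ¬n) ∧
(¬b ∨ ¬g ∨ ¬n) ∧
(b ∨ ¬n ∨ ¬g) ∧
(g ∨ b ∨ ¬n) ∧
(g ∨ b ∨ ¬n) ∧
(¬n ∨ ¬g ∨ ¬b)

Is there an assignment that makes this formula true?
No

No, the formula is not satisfiable.

No assignment of truth values to the variables can make all 18 clauses true simultaneously.

The formula is UNSAT (unsatisfiable).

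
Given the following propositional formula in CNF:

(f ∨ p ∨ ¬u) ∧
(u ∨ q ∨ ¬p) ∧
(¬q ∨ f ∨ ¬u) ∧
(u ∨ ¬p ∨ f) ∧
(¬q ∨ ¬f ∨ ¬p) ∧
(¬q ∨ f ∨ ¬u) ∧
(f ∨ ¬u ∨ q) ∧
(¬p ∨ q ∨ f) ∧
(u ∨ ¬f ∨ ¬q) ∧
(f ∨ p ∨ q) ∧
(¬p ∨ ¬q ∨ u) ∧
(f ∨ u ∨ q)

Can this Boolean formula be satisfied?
Yes

Yes, the formula is satisfiable.

One satisfying assignment is: u=False, p=False, f=True, q=False

Verification: With this assignment, all 12 clauses evaluate to true.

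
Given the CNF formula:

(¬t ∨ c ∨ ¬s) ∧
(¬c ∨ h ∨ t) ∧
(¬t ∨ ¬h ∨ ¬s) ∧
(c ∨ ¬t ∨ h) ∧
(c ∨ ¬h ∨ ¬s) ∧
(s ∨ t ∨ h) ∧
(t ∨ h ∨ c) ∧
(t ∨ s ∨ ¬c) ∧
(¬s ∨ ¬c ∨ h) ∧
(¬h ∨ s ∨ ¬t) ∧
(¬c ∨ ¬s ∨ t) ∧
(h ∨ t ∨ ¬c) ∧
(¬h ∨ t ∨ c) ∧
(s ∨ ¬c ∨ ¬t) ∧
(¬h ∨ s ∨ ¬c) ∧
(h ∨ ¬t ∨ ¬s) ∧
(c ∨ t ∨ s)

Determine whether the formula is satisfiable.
No

No, the formula is not satisfiable.

No assignment of truth values to the variables can make all 17 clauses true simultaneously.

The formula is UNSAT (unsatisfiable).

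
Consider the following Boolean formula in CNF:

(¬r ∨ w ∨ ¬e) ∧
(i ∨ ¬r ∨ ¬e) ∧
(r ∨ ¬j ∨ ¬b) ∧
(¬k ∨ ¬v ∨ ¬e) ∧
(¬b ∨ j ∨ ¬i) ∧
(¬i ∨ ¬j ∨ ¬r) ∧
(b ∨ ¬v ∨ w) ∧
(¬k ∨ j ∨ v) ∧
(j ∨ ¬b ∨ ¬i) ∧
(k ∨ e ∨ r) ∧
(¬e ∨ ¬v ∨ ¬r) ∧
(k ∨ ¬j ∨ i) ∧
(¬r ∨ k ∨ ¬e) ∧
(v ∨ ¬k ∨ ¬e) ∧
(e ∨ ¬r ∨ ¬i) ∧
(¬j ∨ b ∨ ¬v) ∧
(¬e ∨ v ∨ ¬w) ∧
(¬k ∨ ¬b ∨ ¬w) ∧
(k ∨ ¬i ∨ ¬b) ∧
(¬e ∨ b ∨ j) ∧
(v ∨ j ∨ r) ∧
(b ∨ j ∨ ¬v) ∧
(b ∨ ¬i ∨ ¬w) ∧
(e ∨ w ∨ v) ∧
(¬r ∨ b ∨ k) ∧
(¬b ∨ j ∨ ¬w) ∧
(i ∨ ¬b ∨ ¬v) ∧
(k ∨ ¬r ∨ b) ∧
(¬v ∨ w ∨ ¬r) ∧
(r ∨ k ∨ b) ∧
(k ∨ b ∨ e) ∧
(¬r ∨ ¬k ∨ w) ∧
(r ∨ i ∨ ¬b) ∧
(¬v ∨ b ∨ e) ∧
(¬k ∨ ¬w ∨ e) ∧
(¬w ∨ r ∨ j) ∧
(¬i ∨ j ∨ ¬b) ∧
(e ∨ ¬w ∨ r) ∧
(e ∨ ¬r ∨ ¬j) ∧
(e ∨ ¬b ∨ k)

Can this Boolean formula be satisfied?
No

No, the formula is not satisfiable.

No assignment of truth values to the variables can make all 40 clauses true simultaneously.

The formula is UNSAT (unsatisfiable).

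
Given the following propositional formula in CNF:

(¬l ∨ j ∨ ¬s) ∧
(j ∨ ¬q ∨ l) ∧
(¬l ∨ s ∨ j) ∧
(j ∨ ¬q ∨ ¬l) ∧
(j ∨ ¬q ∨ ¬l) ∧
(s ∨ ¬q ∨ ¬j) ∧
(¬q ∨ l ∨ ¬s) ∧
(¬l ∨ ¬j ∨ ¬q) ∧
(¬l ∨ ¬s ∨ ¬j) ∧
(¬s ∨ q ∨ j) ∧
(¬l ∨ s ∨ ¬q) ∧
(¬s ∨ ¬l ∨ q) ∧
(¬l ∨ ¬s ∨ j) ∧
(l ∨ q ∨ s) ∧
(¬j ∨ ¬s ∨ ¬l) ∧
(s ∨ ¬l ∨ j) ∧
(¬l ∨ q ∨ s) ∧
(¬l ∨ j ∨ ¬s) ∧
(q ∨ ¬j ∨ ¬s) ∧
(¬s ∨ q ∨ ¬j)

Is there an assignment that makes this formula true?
No

No, the formula is not satisfiable.

No assignment of truth values to the variables can make all 20 clauses true simultaneously.

The formula is UNSAT (unsatisfiable).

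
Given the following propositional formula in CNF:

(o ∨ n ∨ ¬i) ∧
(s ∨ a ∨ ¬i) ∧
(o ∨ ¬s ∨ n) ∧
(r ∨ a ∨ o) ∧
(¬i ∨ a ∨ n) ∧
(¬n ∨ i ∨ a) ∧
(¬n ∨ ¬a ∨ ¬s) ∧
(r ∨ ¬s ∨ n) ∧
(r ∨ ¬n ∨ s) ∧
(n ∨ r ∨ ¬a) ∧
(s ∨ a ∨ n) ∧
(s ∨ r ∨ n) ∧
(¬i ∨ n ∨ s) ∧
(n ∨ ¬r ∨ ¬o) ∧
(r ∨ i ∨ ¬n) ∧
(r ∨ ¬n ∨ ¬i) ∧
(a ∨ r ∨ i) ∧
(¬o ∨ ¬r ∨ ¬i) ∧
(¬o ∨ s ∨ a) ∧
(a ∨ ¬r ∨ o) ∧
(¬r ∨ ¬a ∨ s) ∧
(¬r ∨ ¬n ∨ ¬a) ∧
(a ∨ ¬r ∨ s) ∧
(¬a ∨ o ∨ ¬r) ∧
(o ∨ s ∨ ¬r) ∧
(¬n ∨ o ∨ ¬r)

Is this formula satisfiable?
No

No, the formula is not satisfiable.

No assignment of truth values to the variables can make all 26 clauses true simultaneously.

The formula is UNSAT (unsatisfiable).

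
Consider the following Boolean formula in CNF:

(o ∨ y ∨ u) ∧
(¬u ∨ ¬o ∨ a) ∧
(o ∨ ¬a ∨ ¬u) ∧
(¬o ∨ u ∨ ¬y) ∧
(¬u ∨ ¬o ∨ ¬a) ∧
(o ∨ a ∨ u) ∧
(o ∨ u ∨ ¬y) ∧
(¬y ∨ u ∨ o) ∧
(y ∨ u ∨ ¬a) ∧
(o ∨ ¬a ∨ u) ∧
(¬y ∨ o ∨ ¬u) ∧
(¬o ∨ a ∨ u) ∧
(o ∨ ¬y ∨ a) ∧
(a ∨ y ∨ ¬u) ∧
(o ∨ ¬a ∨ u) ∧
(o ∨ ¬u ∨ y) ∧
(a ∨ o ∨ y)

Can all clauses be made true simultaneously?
No

No, the formula is not satisfiable.

No assignment of truth values to the variables can make all 17 clauses true simultaneously.

The formula is UNSAT (unsatisfiable).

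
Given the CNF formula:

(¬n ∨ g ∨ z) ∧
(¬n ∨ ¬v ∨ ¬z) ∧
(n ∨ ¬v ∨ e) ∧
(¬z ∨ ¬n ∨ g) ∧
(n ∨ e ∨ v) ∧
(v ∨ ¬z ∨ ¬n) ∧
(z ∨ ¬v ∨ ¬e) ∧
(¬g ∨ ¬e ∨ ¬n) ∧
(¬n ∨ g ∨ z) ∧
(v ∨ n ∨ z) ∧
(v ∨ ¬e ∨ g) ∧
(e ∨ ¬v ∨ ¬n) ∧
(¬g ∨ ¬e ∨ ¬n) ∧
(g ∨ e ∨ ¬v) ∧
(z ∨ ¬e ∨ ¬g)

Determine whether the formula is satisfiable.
Yes

Yes, the formula is satisfiable.

One satisfying assignment is: v=False, g=True, n=False, e=True, z=True

Verification: With this assignment, all 15 clauses evaluate to true.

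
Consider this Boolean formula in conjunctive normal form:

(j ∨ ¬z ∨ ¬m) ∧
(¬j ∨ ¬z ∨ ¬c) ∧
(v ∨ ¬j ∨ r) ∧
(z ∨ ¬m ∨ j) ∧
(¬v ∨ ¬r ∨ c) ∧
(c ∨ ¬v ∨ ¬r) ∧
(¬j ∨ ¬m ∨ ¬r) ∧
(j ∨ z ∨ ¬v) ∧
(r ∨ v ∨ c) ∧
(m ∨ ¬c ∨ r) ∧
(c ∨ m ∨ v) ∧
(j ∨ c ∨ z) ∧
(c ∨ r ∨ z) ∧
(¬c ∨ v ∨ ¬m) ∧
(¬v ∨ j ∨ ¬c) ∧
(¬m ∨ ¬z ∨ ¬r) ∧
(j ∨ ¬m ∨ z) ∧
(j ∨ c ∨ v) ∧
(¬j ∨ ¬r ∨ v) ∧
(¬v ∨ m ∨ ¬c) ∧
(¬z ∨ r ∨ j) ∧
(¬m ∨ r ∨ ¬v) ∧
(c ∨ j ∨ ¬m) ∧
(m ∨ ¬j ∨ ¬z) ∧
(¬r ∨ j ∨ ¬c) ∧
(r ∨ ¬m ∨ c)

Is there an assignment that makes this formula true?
No

No, the formula is not satisfiable.

No assignment of truth values to the variables can make all 26 clauses true simultaneously.

The formula is UNSAT (unsatisfiable).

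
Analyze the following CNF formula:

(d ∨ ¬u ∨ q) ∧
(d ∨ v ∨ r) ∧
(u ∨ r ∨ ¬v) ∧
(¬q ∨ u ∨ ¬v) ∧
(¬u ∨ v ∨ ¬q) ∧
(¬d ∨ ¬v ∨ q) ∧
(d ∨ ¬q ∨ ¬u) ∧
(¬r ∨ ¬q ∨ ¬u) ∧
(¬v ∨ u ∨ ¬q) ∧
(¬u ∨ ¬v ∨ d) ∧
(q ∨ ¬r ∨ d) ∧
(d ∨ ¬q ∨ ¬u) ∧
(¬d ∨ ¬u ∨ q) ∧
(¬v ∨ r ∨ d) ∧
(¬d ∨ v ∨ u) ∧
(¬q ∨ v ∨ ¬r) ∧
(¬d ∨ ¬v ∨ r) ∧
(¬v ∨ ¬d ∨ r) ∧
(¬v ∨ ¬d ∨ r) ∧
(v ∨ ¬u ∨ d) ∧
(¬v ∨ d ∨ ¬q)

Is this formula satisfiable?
No

No, the formula is not satisfiable.

No assignment of truth values to the variables can make all 21 clauses true simultaneously.

The formula is UNSAT (unsatisfiable).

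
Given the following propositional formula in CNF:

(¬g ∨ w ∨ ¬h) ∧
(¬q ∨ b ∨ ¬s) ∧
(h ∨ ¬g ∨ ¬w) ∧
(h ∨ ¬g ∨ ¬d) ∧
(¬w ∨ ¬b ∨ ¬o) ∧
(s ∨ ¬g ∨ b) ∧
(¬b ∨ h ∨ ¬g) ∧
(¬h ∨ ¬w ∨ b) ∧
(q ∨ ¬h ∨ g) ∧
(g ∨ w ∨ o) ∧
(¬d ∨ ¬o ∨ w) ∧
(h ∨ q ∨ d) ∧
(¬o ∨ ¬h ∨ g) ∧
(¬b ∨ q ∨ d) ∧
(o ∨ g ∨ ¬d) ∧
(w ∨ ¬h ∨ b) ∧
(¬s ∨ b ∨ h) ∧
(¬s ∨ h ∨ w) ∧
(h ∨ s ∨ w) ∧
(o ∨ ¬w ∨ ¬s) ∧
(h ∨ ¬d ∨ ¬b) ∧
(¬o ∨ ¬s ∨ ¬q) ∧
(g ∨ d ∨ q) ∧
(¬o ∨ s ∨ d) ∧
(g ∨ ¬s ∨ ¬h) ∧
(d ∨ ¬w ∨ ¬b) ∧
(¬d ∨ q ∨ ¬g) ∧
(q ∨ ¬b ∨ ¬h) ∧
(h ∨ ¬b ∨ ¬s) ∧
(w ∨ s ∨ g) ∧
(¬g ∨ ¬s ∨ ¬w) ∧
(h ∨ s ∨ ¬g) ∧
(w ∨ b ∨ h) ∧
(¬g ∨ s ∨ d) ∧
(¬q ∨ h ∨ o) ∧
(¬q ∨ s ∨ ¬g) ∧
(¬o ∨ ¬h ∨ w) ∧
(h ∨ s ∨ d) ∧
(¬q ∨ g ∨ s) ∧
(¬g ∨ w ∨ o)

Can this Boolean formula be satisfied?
Yes

Yes, the formula is satisfiable.

One satisfying assignment is: b=False, w=True, o=True, h=False, s=False, d=True, q=False, g=False

Verification: With this assignment, all 40 clauses evaluate to true.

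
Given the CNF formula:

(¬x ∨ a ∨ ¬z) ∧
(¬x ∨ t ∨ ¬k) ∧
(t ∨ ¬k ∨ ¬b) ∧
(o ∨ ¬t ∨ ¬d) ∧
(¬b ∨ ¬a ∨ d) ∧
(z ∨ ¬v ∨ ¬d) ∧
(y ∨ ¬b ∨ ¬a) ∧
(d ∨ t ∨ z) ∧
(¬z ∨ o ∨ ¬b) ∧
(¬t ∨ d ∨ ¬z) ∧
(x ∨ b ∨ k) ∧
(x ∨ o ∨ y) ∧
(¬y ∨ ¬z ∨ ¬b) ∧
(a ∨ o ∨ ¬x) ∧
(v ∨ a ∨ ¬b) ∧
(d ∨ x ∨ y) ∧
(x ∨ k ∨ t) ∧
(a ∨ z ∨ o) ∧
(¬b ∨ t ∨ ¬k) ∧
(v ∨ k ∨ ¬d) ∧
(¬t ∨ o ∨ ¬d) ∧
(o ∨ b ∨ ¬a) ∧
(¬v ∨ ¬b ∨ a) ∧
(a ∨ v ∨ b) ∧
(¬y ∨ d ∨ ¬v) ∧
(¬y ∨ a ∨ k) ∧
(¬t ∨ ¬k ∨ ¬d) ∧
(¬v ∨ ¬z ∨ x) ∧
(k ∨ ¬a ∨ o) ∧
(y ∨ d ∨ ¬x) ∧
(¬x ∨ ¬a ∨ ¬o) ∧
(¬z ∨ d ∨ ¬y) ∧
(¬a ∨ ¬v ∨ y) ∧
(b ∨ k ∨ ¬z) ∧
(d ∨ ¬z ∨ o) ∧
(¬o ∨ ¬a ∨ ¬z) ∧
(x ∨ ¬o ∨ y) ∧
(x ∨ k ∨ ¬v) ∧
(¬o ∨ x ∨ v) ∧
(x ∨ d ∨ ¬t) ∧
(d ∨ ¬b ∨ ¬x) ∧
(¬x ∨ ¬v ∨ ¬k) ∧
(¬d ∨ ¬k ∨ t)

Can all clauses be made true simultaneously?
No

No, the formula is not satisfiable.

No assignment of truth values to the variables can make all 43 clauses true simultaneously.

The formula is UNSAT (unsatisfiable).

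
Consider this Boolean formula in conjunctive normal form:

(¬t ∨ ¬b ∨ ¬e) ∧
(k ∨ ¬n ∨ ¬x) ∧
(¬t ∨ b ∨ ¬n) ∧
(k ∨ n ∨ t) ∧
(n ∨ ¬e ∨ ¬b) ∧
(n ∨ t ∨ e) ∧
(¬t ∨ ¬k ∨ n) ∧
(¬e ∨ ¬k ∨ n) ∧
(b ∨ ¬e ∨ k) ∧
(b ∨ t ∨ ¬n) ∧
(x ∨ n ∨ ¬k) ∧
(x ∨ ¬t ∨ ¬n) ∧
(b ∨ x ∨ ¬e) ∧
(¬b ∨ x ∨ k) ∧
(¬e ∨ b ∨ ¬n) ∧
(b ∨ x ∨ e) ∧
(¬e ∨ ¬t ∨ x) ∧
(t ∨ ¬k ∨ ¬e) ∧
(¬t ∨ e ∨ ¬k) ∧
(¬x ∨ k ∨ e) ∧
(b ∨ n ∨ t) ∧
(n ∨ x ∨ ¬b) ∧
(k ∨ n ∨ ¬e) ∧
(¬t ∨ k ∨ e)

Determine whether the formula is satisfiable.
Yes

Yes, the formula is satisfiable.

One satisfying assignment is: n=True, e=False, x=True, t=False, k=True, b=True

Verification: With this assignment, all 24 clauses evaluate to true.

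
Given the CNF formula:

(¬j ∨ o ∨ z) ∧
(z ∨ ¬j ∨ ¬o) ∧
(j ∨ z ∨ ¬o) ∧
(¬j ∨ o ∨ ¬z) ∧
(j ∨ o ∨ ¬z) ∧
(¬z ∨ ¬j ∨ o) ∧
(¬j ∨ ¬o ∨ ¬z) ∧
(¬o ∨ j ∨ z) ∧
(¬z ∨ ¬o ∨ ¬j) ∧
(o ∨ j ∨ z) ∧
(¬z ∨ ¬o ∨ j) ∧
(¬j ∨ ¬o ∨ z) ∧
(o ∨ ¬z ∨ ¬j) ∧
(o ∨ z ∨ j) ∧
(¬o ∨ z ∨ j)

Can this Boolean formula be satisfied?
No

No, the formula is not satisfiable.

No assignment of truth values to the variables can make all 15 clauses true simultaneously.

The formula is UNSAT (unsatisfiable).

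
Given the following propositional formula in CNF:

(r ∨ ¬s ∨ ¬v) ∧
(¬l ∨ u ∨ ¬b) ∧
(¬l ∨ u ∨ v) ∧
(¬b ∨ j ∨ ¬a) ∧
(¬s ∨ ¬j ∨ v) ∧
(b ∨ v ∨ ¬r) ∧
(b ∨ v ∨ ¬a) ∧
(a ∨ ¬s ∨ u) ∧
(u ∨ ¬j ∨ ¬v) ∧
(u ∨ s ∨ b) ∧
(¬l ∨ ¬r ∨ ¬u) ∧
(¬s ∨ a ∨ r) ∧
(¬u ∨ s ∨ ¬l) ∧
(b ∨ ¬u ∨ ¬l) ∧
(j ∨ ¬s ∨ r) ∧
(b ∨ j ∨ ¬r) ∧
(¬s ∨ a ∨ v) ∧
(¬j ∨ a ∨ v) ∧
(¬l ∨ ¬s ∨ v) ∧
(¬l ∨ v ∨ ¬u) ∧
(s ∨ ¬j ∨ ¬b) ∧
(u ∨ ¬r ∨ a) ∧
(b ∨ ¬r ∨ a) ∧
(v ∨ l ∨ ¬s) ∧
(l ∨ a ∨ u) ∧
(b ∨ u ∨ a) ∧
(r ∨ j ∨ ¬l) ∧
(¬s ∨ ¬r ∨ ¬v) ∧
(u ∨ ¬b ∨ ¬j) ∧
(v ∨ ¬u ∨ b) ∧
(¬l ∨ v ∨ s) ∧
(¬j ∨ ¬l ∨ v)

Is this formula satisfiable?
Yes

Yes, the formula is satisfiable.

One satisfying assignment is: r=False, u=True, a=False, j=False, s=False, b=False, v=True, l=False

Verification: With this assignment, all 32 clauses evaluate to true.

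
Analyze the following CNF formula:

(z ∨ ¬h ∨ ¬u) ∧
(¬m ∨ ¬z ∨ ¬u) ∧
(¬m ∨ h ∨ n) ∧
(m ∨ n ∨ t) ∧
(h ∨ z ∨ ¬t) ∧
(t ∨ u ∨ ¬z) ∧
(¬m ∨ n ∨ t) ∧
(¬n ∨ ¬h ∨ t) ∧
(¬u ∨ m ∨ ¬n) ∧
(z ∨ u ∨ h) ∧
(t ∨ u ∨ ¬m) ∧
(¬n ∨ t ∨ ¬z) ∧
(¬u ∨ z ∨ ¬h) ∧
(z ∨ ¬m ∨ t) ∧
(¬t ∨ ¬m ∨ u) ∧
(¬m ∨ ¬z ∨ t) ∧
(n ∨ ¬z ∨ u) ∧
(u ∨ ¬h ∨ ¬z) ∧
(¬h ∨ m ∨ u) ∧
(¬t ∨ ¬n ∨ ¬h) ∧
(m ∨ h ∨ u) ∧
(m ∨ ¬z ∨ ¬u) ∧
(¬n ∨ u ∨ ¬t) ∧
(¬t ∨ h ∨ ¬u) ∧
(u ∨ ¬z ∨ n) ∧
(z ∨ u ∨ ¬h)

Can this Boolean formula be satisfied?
No

No, the formula is not satisfiable.

No assignment of truth values to the variables can make all 26 clauses true simultaneously.

The formula is UNSAT (unsatisfiable).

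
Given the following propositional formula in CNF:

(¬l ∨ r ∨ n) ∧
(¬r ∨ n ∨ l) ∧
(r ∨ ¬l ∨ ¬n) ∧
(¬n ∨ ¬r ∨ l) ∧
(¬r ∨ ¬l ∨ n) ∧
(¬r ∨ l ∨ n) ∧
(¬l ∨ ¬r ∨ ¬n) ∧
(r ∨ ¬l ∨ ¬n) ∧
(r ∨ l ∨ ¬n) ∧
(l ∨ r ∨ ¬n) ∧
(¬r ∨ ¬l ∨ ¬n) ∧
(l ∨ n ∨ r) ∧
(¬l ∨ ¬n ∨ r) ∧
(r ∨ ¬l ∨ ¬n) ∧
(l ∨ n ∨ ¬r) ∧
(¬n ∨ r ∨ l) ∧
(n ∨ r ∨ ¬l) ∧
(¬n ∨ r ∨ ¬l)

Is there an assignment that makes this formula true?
No

No, the formula is not satisfiable.

No assignment of truth values to the variables can make all 18 clauses true simultaneously.

The formula is UNSAT (unsatisfiable).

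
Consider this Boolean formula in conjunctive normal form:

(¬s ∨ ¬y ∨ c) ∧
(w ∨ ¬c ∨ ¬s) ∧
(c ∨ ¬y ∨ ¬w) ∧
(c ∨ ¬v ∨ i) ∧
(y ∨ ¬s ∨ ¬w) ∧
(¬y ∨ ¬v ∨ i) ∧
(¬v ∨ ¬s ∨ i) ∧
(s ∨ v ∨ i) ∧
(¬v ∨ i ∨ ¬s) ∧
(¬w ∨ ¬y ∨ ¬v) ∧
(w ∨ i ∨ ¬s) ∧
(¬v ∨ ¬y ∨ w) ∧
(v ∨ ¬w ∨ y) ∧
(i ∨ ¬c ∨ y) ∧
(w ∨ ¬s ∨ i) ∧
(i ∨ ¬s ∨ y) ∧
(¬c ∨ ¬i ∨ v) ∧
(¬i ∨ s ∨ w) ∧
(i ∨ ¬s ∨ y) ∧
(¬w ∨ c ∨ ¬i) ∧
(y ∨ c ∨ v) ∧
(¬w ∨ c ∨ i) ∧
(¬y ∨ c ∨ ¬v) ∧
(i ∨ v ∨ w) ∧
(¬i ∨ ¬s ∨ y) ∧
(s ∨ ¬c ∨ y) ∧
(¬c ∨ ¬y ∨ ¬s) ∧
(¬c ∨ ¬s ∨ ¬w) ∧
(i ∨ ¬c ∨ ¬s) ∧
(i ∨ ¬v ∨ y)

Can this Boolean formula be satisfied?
No

No, the formula is not satisfiable.

No assignment of truth values to the variables can make all 30 clauses true simultaneously.

The formula is UNSAT (unsatisfiable).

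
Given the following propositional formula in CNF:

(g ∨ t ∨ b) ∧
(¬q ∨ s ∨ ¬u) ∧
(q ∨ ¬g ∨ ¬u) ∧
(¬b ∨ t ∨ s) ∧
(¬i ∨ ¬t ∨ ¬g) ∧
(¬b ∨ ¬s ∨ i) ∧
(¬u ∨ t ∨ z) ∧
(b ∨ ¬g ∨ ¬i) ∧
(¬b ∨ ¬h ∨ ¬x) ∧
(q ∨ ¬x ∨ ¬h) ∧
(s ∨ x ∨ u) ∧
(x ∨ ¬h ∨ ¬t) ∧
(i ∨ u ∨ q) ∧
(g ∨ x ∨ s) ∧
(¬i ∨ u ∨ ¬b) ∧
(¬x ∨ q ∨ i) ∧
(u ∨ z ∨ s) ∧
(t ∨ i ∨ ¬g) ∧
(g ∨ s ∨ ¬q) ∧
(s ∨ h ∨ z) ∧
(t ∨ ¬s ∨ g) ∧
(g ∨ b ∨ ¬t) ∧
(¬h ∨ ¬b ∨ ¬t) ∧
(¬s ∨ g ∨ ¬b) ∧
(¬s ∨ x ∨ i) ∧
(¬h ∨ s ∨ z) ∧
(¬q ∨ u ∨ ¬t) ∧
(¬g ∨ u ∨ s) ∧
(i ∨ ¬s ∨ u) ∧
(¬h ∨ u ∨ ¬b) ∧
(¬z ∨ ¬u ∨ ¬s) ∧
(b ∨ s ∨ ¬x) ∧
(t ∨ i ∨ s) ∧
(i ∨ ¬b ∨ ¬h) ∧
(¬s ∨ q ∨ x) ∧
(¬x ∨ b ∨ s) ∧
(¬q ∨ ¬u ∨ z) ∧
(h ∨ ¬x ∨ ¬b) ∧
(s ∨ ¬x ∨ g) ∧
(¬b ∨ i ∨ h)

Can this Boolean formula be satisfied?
No

No, the formula is not satisfiable.

No assignment of truth values to the variables can make all 40 clauses true simultaneously.

The formula is UNSAT (unsatisfiable).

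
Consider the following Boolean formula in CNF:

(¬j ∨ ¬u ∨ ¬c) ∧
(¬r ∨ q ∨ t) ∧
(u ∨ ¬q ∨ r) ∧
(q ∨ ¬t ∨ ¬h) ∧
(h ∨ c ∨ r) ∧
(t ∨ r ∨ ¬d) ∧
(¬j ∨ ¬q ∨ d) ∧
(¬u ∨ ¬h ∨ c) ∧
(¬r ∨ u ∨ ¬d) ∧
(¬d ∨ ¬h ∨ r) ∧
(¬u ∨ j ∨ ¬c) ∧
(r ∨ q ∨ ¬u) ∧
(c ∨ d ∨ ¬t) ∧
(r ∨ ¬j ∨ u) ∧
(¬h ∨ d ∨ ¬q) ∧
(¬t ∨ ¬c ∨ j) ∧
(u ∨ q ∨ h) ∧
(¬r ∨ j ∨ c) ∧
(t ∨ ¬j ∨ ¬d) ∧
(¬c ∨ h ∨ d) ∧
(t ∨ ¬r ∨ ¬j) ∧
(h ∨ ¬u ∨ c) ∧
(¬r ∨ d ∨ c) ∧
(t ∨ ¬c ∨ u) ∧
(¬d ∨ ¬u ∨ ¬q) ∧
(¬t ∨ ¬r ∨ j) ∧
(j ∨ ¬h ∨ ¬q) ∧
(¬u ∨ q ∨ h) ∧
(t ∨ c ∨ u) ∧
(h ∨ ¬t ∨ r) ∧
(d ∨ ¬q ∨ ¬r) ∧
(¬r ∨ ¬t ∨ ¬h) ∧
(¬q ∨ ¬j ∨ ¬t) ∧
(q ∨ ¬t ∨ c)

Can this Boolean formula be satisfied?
No

No, the formula is not satisfiable.

No assignment of truth values to the variables can make all 34 clauses true simultaneously.

The formula is UNSAT (unsatisfiable).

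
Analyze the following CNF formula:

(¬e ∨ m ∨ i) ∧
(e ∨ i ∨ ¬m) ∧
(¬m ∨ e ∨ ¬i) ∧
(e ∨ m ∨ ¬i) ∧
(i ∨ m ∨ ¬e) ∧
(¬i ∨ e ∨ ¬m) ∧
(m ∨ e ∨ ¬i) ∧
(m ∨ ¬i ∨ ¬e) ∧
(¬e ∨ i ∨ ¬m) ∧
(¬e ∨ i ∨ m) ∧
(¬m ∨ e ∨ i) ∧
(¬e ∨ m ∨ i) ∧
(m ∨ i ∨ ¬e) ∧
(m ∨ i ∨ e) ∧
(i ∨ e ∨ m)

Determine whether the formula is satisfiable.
Yes

Yes, the formula is satisfiable.

One satisfying assignment is: m=True, e=True, i=True

Verification: With this assignment, all 15 clauses evaluate to true.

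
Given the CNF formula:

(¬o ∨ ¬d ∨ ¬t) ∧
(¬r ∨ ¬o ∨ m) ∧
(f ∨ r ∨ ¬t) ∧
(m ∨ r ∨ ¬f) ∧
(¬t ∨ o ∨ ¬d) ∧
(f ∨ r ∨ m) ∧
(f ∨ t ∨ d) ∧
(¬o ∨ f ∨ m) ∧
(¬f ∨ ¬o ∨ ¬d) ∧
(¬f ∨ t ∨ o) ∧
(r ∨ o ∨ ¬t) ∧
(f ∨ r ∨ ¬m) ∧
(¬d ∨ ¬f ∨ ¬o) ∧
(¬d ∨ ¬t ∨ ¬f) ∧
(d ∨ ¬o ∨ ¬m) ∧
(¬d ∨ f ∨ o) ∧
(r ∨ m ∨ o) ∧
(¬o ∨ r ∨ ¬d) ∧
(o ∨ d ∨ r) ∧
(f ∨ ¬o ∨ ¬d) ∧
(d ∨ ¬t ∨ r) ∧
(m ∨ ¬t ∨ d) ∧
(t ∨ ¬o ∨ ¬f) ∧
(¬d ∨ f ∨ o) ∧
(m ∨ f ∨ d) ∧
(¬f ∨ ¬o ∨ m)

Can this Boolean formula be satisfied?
Yes

Yes, the formula is satisfiable.

One satisfying assignment is: r=True, f=True, d=False, m=True, t=True, o=False

Verification: With this assignment, all 26 clauses evaluate to true.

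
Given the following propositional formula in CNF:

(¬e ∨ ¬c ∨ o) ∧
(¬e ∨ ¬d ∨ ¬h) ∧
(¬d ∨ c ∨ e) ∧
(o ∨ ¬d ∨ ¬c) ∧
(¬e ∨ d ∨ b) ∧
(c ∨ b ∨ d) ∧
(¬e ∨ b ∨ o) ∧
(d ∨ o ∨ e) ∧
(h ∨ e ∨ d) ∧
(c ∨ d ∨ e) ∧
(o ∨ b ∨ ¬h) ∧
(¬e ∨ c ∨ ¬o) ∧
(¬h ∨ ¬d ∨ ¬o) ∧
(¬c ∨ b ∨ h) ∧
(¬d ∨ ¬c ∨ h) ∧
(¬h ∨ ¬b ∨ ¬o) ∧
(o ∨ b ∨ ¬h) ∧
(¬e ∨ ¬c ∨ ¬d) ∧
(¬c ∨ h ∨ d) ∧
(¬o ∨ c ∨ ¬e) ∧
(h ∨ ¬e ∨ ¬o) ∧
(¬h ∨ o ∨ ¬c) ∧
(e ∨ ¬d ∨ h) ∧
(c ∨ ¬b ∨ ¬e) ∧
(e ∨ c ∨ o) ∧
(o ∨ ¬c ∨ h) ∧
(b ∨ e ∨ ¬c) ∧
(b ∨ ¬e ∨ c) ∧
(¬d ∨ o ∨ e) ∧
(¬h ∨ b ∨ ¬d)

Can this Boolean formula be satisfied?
No

No, the formula is not satisfiable.

No assignment of truth values to the variables can make all 30 clauses true simultaneously.

The formula is UNSAT (unsatisfiable).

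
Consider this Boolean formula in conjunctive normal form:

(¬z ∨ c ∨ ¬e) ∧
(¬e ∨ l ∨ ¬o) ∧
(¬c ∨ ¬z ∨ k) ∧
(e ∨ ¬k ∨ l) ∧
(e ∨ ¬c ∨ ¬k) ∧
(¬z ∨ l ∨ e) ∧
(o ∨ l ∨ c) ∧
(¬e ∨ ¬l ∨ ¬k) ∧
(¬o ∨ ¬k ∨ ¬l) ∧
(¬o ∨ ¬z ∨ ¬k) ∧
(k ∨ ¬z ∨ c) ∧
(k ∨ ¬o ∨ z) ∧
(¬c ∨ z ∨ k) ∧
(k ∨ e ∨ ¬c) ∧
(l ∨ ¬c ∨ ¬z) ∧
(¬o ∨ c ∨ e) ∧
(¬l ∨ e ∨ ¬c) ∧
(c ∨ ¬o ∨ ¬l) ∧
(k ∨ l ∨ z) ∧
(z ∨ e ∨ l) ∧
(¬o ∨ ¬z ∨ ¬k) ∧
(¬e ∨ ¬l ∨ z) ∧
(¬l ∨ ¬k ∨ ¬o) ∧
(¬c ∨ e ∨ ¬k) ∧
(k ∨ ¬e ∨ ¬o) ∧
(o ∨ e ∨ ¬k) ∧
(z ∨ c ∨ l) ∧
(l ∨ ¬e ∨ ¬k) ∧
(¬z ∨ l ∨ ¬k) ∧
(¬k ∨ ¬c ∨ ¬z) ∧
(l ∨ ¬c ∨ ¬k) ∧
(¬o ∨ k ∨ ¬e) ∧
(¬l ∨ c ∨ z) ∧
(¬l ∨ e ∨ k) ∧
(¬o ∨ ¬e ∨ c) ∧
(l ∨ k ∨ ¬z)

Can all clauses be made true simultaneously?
No

No, the formula is not satisfiable.

No assignment of truth values to the variables can make all 36 clauses true simultaneously.

The formula is UNSAT (unsatisfiable).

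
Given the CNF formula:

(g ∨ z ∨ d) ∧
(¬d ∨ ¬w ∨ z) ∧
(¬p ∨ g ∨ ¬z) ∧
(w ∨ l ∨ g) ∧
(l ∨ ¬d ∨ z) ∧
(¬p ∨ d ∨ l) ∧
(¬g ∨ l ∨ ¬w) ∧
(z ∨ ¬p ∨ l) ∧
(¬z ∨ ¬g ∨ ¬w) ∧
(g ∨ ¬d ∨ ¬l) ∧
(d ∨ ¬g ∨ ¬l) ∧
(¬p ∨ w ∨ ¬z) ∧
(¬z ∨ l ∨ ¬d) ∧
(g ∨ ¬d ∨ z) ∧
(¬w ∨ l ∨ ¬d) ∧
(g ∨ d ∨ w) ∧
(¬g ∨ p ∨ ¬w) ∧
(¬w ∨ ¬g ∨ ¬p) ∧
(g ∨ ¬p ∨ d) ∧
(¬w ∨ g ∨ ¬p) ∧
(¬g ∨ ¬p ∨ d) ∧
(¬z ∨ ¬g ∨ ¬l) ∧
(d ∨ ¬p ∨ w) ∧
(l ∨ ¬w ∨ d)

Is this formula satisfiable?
Yes

Yes, the formula is satisfiable.

One satisfying assignment is: p=False, l=False, g=True, d=False, z=False, w=False

Verification: With this assignment, all 24 clauses evaluate to true.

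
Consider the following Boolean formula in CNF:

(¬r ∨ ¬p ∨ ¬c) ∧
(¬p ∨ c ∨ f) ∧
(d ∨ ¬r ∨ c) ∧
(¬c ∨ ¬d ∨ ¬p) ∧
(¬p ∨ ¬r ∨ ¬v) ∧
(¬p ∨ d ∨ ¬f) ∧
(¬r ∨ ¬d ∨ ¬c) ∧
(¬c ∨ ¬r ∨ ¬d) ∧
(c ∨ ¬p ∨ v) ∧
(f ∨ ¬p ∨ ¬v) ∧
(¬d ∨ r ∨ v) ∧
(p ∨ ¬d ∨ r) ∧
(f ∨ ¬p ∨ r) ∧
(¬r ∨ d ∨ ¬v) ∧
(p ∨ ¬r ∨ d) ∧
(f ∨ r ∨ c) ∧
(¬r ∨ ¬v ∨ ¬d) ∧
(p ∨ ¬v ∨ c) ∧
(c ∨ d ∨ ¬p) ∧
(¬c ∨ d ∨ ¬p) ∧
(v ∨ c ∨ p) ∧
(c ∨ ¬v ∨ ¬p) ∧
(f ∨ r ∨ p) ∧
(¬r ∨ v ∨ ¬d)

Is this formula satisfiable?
Yes

Yes, the formula is satisfiable.

One satisfying assignment is: d=False, c=True, v=False, f=True, r=False, p=False

Verification: With this assignment, all 24 clauses evaluate to true.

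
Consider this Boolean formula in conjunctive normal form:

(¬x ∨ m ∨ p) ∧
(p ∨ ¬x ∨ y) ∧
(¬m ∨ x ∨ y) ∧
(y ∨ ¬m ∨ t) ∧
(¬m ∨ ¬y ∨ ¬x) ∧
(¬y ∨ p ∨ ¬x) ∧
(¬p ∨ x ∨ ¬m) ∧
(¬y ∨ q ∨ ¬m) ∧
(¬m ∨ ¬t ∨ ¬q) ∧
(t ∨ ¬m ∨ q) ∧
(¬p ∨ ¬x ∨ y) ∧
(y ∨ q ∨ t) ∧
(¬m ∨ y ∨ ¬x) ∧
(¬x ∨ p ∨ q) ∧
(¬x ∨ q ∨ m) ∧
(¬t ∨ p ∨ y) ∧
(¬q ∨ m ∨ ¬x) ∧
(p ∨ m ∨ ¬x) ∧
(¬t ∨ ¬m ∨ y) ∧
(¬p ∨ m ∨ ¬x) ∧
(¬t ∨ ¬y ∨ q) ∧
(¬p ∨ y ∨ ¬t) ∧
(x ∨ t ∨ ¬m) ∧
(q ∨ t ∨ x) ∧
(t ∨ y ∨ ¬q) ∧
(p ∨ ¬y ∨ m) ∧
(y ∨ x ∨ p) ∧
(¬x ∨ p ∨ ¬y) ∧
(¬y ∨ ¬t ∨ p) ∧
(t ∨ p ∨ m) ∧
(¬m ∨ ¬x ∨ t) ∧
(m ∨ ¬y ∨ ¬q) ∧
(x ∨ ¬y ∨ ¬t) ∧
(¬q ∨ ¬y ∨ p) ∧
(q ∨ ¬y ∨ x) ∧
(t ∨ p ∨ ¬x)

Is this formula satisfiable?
No

No, the formula is not satisfiable.

No assignment of truth values to the variables can make all 36 clauses true simultaneously.

The formula is UNSAT (unsatisfiable).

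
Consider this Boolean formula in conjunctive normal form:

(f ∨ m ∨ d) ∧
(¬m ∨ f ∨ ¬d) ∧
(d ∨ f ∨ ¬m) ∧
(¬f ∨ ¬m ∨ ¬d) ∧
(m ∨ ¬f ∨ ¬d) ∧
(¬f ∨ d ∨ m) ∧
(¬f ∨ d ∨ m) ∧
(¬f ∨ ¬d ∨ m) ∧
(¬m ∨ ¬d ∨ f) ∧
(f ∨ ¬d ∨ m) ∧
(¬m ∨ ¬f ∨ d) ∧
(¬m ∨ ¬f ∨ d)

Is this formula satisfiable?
No

No, the formula is not satisfiable.

No assignment of truth values to the variables can make all 12 clauses true simultaneously.

The formula is UNSAT (unsatisfiable).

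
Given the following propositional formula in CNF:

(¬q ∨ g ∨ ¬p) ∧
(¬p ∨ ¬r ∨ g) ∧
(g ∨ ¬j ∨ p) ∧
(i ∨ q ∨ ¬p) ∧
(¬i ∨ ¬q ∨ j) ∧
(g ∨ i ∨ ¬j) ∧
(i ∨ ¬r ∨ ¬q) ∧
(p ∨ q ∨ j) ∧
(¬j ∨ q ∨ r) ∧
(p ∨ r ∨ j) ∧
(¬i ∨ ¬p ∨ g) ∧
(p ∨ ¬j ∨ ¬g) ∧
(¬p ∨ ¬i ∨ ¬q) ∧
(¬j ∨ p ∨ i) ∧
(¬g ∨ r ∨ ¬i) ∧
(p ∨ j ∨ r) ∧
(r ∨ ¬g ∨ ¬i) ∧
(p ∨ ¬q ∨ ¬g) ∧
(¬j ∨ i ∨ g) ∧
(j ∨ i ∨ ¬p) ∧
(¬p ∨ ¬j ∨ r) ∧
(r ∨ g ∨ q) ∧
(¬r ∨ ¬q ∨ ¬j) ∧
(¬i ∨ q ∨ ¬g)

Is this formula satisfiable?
No

No, the formula is not satisfiable.

No assignment of truth values to the variables can make all 24 clauses true simultaneously.

The formula is UNSAT (unsatisfiable).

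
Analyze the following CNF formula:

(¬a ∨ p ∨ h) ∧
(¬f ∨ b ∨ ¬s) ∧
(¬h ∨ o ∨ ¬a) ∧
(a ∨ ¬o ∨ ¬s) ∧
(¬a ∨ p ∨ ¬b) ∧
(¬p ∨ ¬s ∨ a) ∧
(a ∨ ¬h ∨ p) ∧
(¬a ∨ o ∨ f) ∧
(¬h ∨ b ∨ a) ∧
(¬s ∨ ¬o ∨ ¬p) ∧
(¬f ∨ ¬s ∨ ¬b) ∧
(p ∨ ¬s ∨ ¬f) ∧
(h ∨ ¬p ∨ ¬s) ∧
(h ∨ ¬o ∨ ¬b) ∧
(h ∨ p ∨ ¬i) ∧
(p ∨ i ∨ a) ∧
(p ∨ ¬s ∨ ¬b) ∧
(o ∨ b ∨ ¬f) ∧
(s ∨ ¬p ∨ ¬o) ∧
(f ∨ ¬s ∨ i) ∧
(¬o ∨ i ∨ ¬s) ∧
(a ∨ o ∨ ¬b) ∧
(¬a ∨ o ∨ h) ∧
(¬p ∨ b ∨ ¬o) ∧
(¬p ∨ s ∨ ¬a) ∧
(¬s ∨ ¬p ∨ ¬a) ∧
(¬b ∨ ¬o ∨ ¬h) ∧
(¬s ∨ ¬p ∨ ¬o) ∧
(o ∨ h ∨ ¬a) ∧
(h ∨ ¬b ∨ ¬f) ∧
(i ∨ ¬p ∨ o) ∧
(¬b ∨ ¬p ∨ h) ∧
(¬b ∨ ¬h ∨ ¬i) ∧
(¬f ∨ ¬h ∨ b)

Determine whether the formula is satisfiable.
Yes

Yes, the formula is satisfiable.

One satisfying assignment is: b=False, o=True, f=False, s=False, a=True, p=False, h=True, i=False

Verification: With this assignment, all 34 clauses evaluate to true.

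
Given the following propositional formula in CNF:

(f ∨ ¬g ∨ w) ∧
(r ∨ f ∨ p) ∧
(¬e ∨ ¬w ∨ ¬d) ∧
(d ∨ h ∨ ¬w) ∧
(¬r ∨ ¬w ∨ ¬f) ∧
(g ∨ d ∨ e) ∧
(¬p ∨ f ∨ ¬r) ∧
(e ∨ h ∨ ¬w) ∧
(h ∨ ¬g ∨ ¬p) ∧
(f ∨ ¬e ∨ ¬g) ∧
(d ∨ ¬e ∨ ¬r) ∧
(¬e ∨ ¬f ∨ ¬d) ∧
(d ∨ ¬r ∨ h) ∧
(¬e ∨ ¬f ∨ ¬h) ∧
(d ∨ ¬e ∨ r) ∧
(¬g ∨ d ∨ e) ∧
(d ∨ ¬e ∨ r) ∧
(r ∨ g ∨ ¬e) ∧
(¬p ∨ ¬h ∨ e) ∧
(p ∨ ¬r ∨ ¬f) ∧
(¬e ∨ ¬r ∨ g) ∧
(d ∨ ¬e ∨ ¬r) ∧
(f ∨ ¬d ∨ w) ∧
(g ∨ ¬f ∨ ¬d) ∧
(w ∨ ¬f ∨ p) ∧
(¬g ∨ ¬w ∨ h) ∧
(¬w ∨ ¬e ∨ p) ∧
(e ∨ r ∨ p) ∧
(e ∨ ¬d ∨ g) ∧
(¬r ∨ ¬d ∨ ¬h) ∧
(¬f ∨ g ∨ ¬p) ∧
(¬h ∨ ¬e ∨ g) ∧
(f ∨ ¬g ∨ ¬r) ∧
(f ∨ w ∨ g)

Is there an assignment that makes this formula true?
No

No, the formula is not satisfiable.

No assignment of truth values to the variables can make all 34 clauses true simultaneously.

The formula is UNSAT (unsatisfiable).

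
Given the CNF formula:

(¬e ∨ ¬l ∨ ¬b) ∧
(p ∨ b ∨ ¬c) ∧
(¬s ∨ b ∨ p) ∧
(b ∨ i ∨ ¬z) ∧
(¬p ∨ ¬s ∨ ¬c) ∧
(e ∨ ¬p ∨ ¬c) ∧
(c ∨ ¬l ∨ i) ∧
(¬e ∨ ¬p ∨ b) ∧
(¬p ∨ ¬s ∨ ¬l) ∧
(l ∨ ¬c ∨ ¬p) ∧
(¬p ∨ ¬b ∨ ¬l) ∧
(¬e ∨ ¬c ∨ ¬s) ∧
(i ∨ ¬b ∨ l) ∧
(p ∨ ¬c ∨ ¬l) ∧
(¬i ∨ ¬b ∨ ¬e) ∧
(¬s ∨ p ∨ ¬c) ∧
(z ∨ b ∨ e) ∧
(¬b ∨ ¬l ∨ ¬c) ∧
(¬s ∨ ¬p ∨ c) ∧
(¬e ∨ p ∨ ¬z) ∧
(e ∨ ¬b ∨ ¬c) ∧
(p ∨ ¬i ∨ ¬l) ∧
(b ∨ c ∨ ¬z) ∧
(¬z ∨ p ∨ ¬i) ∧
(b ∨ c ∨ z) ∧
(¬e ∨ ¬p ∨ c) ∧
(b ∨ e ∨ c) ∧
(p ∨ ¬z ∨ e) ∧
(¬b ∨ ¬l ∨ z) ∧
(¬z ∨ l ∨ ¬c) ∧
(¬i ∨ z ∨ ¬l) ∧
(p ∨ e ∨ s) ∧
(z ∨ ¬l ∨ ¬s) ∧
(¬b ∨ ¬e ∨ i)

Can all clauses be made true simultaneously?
Yes

Yes, the formula is satisfiable.

One satisfying assignment is: l=False, b=True, s=False, c=False, z=False, i=True, e=False, p=True

Verification: With this assignment, all 34 clauses evaluate to true.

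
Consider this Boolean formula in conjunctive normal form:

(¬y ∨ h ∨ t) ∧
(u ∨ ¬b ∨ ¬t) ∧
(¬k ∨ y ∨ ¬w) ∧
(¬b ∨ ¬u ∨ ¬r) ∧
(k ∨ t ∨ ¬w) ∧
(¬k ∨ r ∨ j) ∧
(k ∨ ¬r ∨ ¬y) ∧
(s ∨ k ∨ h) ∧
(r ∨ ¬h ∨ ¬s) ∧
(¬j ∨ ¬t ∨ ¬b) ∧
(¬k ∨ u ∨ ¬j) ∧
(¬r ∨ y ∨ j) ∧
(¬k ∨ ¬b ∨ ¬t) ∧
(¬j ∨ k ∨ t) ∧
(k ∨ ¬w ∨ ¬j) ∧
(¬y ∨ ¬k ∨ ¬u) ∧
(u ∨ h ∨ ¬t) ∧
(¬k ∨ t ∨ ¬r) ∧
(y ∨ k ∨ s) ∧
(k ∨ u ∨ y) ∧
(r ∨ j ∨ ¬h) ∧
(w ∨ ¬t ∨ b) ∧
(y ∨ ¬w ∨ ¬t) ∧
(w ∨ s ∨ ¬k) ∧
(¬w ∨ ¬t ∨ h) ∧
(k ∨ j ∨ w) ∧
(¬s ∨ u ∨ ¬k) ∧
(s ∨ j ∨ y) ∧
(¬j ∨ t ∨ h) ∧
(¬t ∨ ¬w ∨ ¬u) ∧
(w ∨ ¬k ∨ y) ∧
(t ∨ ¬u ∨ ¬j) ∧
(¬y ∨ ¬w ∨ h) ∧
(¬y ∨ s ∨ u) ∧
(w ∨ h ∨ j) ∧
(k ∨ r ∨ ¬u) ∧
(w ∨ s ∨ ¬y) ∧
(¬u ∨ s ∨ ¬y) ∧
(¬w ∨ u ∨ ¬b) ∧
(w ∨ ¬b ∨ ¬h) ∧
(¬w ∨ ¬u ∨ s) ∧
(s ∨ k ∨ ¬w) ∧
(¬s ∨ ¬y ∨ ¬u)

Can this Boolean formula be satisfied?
No

No, the formula is not satisfiable.

No assignment of truth values to the variables can make all 43 clauses true simultaneously.

The formula is UNSAT (unsatisfiable).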